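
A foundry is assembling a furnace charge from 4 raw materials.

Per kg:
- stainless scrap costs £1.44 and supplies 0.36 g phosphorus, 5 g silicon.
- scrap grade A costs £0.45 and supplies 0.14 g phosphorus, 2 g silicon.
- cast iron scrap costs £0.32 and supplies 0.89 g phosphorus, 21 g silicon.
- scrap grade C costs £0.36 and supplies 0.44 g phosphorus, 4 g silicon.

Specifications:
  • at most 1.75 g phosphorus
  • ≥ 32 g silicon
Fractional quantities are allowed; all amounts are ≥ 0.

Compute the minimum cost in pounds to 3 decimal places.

£0.488

This is a linear program. Let x1 = kg of stainless scrap, x2 = kg of scrap grade A, x3 = kg of cast iron scrap, x4 = kg of scrap grade C.
Minimize 1.44x1 + 0.45x2 + 0.32x3 + 0.36x4 s.t.:
  0.36x1 + 0.14x2 + 0.89x3 + 0.44x4 ≤ 1.75   (phosphorus)
  5x1 + 2x2 + 21x3 + 4x4 ≥ 32   (silicon)
  x1, x2, x3, x4 ≥ 0.
The cheapest feasible vertex uses only cast iron scrap; stainless scrap, scrap grade A, scrap grade C are not used. There the silicon constraint is tight.
So cast iron scrap = 1.524 kg.
Hence cost = 0.32·1.524 = £0.48768.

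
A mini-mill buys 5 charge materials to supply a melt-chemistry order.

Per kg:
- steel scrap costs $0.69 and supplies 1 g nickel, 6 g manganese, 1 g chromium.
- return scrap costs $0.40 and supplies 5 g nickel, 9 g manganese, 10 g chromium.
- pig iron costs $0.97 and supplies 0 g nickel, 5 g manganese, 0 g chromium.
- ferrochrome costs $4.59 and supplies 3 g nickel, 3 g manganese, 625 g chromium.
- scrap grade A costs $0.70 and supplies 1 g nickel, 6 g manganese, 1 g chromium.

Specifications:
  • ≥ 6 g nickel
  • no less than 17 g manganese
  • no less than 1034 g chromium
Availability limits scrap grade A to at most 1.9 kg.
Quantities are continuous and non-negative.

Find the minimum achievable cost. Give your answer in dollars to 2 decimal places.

$8.03

Let x1 = kg of steel scrap, x2 = kg of return scrap, x3 = kg of pig iron, x4 = kg of ferrochrome, x5 = kg of scrap grade A.
Minimise 0.69x1 + 0.4x2 + 0.97x3 + 4.59x4 + 0.7x5 subject to:
  1x1 + 5x2 + 3x4 + 1x5 ≥ 6   (nickel)
  6x1 + 9x2 + 5x3 + 3x4 + 6x5 ≥ 17   (manganese)
  1x1 + 10x2 + 625x4 + 1x5 ≥ 1034   (chromium)
  x5 ≤ 1.9
  x1, x2, x3, x4, x5 ≥ 0.
The minimum-cost mix takes nothing from steel scrap, pig iron, scrap grade A — only return scrap, ferrochrome. Binding constraints: manganese and chromium.
That vertex is x2 = 1.345, x4 = 1.633.
Objective = 0.4·1.345 + 4.59·1.633 = 8.0335.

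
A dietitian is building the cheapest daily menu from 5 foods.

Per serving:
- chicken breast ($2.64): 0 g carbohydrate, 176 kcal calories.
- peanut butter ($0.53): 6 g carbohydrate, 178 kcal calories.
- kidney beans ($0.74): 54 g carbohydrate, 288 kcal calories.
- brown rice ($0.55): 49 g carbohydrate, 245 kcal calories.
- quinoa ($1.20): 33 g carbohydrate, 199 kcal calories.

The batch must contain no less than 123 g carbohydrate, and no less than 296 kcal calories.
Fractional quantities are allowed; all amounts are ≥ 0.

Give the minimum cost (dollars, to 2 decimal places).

$1.38

Treat it as an LP. Let x1 = servings of chicken breast, x2 = servings of peanut butter, x3 = servings of kidney beans, x4 = servings of brown rice, x5 = servings of quinoa.
Minimise 2.64x1 + 0.53x2 + 0.74x3 + 0.55x4 + 1.2x5 subject to:
  6x2 + 54x3 + 49x4 + 33x5 ≥ 123   (carbohydrate)
  176x1 + 178x2 + 288x3 + 245x4 + 199x5 ≥ 296   (calories)
  x1, x2, x3, x4, x5 ≥ 0.
The minimum-cost mix takes nothing from chicken breast, peanut butter, kidney beans, quinoa — only brown rice. The carbohydrate requirement is met with equality.
So brown rice = 2.51 servings.
Hence cost = 0.55·2.51 = $1.3805.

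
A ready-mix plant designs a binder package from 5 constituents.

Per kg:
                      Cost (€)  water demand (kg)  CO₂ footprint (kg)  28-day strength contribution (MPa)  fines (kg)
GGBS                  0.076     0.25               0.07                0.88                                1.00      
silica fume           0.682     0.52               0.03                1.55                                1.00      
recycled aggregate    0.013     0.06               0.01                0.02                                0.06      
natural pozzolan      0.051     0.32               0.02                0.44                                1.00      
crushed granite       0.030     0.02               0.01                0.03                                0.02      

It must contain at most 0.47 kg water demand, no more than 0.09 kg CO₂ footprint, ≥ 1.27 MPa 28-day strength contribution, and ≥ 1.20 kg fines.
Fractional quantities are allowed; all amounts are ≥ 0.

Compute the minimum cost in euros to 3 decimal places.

Let x1 = kg of GGBS, x2 = kg of silica fume, x3 = kg of recycled aggregate, x4 = kg of natural pozzolan, x5 = kg of crushed granite.
Minimise 0.076x1 + 0.682x2 + 0.013x3 + 0.051x4 + 0.03x5 s.t.:
  0.25x1 + 0.52x2 + 0.06x3 + 0.32x4 + 0.02x5 ≤ 0.47   (water demand)
  0.07x1 + 0.03x2 + 0.01x3 + 0.02x4 + 0.01x5 ≤ 0.09   (CO₂ footprint)
  0.88x1 + 1.55x2 + 0.02x3 + 0.44x4 + 0.03x5 ≥ 1.27   (28-day strength contribution)
  1x1 + 1x2 + 0.06x3 + 1x4 + 0.02x5 ≥ 1.2   (fines)
  x1, x2, x3, x4, x5 ≥ 0.
The minimum-cost mix takes nothing from recycled aggregate, crushed granite — only GGBS, silica fume, natural pozzolan. The water demand, CO₂ footprint, 28-day strength contribution requirements are met with equality.
Solving gives x1 = 1.116, x2 = 0.03008, x4 = 0.5477.
Objective = 0.076·1.116 + 0.682·0.03008 + 0.051·0.5477 = 0.13326.

€0.133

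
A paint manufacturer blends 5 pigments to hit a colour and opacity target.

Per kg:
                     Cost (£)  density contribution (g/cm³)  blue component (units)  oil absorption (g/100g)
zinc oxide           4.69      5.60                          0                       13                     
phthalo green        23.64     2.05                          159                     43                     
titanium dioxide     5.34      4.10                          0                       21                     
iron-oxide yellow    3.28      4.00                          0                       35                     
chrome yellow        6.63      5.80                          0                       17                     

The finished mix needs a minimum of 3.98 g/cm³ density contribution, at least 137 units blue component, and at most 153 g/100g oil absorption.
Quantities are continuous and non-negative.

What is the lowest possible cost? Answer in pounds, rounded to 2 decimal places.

This is a linear program. Let x1 = kg of zinc oxide, x2 = kg of phthalo green, x3 = kg of titanium dioxide, x4 = kg of iron-oxide yellow, x5 = kg of chrome yellow.
Minimise 4.69x1 + 23.64x2 + 5.34x3 + 3.28x4 + 6.63x5 subject to:
  5.6x1 + 2.05x2 + 4.1x3 + 4x4 + 5.8x5 ≥ 3.98   (density contribution)
  159x2 ≥ 137   (blue component)
  13x1 + 43x2 + 21x3 + 35x4 + 17x5 ≤ 153   (oil absorption)
  x1, x2, x3, x4, x5 ≥ 0.
The optimal basis is {phthalo green, iron-oxide yellow}; zinc oxide, titanium dioxide, chrome yellow drop out. The density contribution and blue component requirements are met with equality.
Solving gives x2 = 0.8616, x4 = 0.5534.
Hence cost = 23.64·0.8616 + 3.28·0.5534 = £22.1834.

£22.18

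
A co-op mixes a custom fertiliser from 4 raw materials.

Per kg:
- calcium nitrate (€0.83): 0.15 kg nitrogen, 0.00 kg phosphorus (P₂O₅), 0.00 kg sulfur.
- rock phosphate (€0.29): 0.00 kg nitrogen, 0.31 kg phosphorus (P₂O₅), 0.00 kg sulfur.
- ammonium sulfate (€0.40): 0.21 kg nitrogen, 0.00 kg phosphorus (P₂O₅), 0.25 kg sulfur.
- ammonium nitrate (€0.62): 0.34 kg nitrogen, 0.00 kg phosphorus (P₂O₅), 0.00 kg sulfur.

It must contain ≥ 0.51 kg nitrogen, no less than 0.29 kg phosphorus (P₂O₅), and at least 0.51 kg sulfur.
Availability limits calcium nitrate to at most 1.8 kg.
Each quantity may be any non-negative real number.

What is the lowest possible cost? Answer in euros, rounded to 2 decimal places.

€1.24

Let x1 = kg of calcium nitrate, x2 = kg of rock phosphate, x3 = kg of ammonium sulfate, x4 = kg of ammonium nitrate.
Minimize 0.83x1 + 0.29x2 + 0.4x3 + 0.62x4 with:
  0.15x1 + 0.21x3 + 0.34x4 ≥ 0.51   (nitrogen)
  0.31x2 ≥ 0.29   (phosphorus (P₂O₅))
  0.25x3 ≥ 0.51   (sulfur)
  x1 ≤ 1.8
  x1, x2, x3, x4 ≥ 0.
The cheapest feasible vertex uses only rock phosphate, ammonium sulfate, ammonium nitrate; calcium nitrate is not used. The nitrogen, phosphorus (P₂O₅), sulfur requirements are met with equality.
Optimal quantities: rock phosphate = 0.9355 kg, ammonium sulfate = 2.04 kg, ammonium nitrate = 0.24 kg.
Cost = 0.29·0.9355 + 0.4·2.04 + 0.62·0.24 = 1.2361.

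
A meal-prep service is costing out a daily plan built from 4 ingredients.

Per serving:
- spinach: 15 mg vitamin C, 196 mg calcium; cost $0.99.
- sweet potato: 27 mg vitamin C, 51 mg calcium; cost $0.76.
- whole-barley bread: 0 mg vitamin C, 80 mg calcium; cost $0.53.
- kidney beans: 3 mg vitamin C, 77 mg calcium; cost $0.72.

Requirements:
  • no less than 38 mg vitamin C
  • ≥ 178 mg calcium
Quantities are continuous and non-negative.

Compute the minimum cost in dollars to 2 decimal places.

This is a linear program. Let x1 = servings of spinach, x2 = servings of sweet potato, x3 = servings of whole-barley bread, x4 = servings of kidney beans.
Minimize 0.99x1 + 0.76x2 + 0.53x3 + 0.72x4 with:
  15x1 + 27x2 + 3x4 ≥ 38   (vitamin C)
  196x1 + 51x2 + 80x3 + 77x4 ≥ 178   (calcium)
  x1, x2, x3, x4 ≥ 0.
The minimum-cost mix takes nothing from whole-barley bread, kidney beans — only spinach, sweet potato. The vitamin C and calcium requirements are met with equality.
Optimal quantities: spinach = 0.6335 servings, sweet potato = 1.055 servings.
Cost = 0.99·0.6335 + 0.76·1.055 = 1.4290.

$1.43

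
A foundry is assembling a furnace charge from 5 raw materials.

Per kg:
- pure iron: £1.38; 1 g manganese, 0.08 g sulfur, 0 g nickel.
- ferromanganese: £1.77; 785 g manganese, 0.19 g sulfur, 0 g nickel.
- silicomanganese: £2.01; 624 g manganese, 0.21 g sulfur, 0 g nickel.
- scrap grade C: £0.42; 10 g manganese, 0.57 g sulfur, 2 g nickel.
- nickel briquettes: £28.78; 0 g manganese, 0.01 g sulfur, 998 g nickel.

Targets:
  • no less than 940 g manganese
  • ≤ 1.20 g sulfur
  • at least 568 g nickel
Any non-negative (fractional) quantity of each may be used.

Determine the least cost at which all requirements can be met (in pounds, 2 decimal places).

£18.50

Set it up as a linear program. Let x1 = kg of pure iron, x2 = kg of ferromanganese, x3 = kg of silicomanganese, x4 = kg of scrap grade C, x5 = kg of nickel briquettes.
Minimize 1.38x1 + 1.77x2 + 2.01x3 + 0.42x4 + 28.78x5 subject to:
  1x1 + 785x2 + 624x3 + 10x4 ≥ 940   (manganese)
  0.08x1 + 0.19x2 + 0.21x3 + 0.57x4 + 0.01x5 ≤ 1.2   (sulfur)
  2x4 + 998x5 ≥ 568   (nickel)
  x1, x2, x3, x4, x5 ≥ 0.
The cheapest feasible vertex uses only ferromanganese, nickel briquettes; pure iron, silicomanganese, scrap grade C are not used. Binding constraints: manganese and nickel.
So ferromanganese = 1.197 kg, nickel briquettes = 0.5691 kg.
Cost = 1.77·1.197 + 28.78·0.5691 = 18.4974.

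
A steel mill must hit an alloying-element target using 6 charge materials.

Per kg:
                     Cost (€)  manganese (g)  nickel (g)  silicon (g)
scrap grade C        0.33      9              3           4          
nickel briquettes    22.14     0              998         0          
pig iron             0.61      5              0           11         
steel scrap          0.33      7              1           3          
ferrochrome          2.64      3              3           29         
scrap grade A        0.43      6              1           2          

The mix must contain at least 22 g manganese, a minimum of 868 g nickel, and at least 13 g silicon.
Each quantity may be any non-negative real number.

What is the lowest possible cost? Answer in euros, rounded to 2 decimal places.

€20.07

Let x1 = kg of scrap grade C, x2 = kg of nickel briquettes, x3 = kg of pig iron, x4 = kg of steel scrap, x5 = kg of ferrochrome, x6 = kg of scrap grade A.
Minimize 0.33x1 + 22.14x2 + 0.61x3 + 0.33x4 + 2.64x5 + 0.43x6 s.t.:
  9x1 + 5x3 + 7x4 + 3x5 + 6x6 ≥ 22   (manganese)
  3x1 + 998x2 + 1x4 + 3x5 + 1x6 ≥ 868   (nickel)
  4x1 + 11x3 + 3x4 + 29x5 + 2x6 ≥ 13   (silicon)
  x1, x2, x3, x4, x5, x6 ≥ 0.
The minimum-cost mix takes nothing from steel scrap, ferrochrome, scrap grade A — only scrap grade C, nickel briquettes, pig iron. There the manganese, nickel, silicon constraints are tight.
Optimal quantities: scrap grade C = 2.241 kg, nickel briquettes = 0.863 kg, pig iron = 0.3671 kg.
Objective = 0.33·2.241 + 22.14·0.863 + 0.61·0.3671 = 20.0703.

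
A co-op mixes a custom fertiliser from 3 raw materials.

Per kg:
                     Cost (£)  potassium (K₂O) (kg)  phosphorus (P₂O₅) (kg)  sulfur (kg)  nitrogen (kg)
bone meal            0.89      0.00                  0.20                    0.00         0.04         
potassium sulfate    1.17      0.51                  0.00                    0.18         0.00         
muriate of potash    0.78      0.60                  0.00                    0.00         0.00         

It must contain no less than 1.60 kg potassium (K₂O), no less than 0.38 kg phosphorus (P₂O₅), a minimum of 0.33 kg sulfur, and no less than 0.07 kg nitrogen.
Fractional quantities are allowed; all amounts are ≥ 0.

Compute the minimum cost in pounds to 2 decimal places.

Treat it as an LP. Let x1 = kg of bone meal, x2 = kg of potassium sulfate, x3 = kg of muriate of potash.
Minimise 0.89x1 + 1.17x2 + 0.78x3 subject to:
  0.51x2 + 0.6x3 ≥ 1.6   (potassium (K₂O))
  0.2x1 ≥ 0.38   (phosphorus (P₂O₅))
  0.18x2 ≥ 0.33   (sulfur)
  0.04x1 ≥ 0.07   (nitrogen)
  x1, x2, x3 ≥ 0.
All 3 inputs are positive at the optimum. There the potassium (K₂O), phosphorus (P₂O₅), sulfur constraints are tight.
Optimal quantities: bone meal = 1.9 kg, potassium sulfate = 1.833 kg, muriate of potash = 1.108 kg.
Cost = 0.89·1.9 + 1.17·1.833 + 0.78·1.108 = 4.6999.

£4.70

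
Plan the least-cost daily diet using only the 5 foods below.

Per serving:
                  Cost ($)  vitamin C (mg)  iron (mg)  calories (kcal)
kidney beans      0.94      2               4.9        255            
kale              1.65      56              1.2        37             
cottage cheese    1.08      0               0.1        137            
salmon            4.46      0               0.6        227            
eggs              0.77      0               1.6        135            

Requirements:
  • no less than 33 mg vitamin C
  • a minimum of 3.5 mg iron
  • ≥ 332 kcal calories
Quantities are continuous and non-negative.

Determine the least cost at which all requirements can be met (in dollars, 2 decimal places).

This is a linear program. Let x1 = servings of kidney beans, x2 = servings of kale, x3 = servings of cottage cheese, x4 = servings of salmon, x5 = servings of eggs.
Minimize 0.94x1 + 1.65x2 + 1.08x3 + 4.46x4 + 0.77x5 subject to:
  2x1 + 56x2 ≥ 33   (vitamin C)
  4.9x1 + 1.2x2 + 0.1x3 + 0.6x4 + 1.6x5 ≥ 3.5   (iron)
  255x1 + 37x2 + 137x3 + 227x4 + 135x5 ≥ 332   (calories)
  x1, x2, x3, x4, x5 ≥ 0.
The cheapest feasible vertex uses only kidney beans, kale; cottage cheese, salmon, eggs are not used. The vitamin C and calories requirements are met with equality.
Solving gives x1 = 1.223, x2 = 0.5456.
Cost = 0.94·1.223 + 1.65·0.5456 = 2.0499.

$2.05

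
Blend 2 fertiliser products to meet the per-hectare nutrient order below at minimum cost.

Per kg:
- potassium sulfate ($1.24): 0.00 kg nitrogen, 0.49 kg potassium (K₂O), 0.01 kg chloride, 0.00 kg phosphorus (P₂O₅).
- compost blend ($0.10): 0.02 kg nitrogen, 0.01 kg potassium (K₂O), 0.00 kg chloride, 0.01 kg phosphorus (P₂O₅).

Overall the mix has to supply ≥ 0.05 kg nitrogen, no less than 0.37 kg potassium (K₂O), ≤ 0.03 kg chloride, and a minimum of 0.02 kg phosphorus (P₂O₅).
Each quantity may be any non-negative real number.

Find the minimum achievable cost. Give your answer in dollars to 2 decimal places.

$1.12

This is a linear program. Let x1 = kg of potassium sulfate, x2 = kg of compost blend.
Minimise 1.24x1 + 0.1x2 subject to:
  0.02x2 ≥ 0.05   (nitrogen)
  0.49x1 + 0.01x2 ≥ 0.37   (potassium (K₂O))
  0.01x1 ≤ 0.03   (chloride)
  0.01x2 ≥ 0.02   (phosphorus (P₂O₅))
  x1, x2 ≥ 0.
Both inputs are positive at the optimum. There the nitrogen and potassium (K₂O) constraints are tight.
Solving gives x1 = 0.7041, x2 = 2.5.
Objective = 1.24·0.7041 + 0.1·2.5 = 1.1231.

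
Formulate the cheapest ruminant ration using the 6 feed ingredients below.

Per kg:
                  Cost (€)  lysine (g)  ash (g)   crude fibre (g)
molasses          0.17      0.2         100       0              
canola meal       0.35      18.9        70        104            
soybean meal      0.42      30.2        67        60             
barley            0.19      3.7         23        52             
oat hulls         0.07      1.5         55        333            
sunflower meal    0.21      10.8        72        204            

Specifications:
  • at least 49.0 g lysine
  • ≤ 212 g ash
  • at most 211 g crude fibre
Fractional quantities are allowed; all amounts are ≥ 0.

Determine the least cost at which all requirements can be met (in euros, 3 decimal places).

Treat it as an LP. Let x1 = kg of molasses, x2 = kg of canola meal, x3 = kg of soybean meal, x4 = kg of barley, x5 = kg of oat hulls, x6 = kg of sunflower meal.
min 0.17x1 + 0.35x2 + 0.42x3 + 0.19x4 + 0.07x5 + 0.21x6 subject to:
  0.2x1 + 18.9x2 + 30.2x3 + 3.7x4 + 1.5x5 + 10.8x6 ≥ 49   (lysine)
  100x1 + 70x2 + 67x3 + 23x4 + 55x5 + 72x6 ≤ 212   (ash)
  104x2 + 60x3 + 52x4 + 333x5 + 204x6 ≤ 211   (crude fibre)
  x1, x2, x3, x4, x5, x6 ≥ 0.
The minimum-cost mix takes nothing from molasses, canola meal, barley, oat hulls, sunflower meal — only soybean meal. Binding constraint: lysine.
That vertex is x3 = 1.6225.
Hence cost = 0.42·1.6225 = €0.68145.

€0.681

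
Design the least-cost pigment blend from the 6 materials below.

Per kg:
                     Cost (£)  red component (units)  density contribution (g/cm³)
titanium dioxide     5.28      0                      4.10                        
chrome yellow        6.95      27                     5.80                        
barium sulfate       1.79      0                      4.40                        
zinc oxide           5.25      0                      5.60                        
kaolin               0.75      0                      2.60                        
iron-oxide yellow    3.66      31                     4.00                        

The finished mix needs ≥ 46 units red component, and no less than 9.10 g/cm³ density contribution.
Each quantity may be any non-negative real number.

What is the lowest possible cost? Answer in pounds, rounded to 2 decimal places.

Set it up as a linear program. Let x1 = kg of titanium dioxide, x2 = kg of chrome yellow, x3 = kg of barium sulfate, x4 = kg of zinc oxide, x5 = kg of kaolin, x6 = kg of iron-oxide yellow.
Minimise 5.28x1 + 6.95x2 + 1.79x3 + 5.25x4 + 0.75x5 + 3.66x6 with:
  27x2 + 31x6 ≥ 46   (red component)
  4.1x1 + 5.8x2 + 4.4x3 + 5.6x4 + 2.6x5 + 4x6 ≥ 9.1   (density contribution)
  x1, x2, x3, x4, x5, x6 ≥ 0.
At the optimum only kaolin, iron-oxide yellow are positive (titanium dioxide, chrome yellow, barium sulfate, zinc oxide = 0). There the red component and density contribution constraints are tight.
Optimal quantities: kaolin = 1.217 kg, iron-oxide yellow = 1.484 kg.
Objective = 0.75·1.217 + 3.66·1.484 = 6.3442.

£6.34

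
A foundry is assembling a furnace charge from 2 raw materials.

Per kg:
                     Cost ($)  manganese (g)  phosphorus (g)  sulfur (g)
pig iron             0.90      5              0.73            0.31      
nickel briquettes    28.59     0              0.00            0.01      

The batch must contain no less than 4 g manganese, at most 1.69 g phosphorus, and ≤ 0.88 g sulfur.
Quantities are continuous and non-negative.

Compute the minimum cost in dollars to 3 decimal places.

$0.720

Treat it as an LP. Let x1 = kg of pig iron, x2 = kg of nickel briquettes.
min 0.9x1 + 28.59x2 subject to:
  5x1 ≥ 4   (manganese)
  0.73x1 ≤ 1.69   (phosphorus)
  0.31x1 + 0.01x2 ≤ 0.88   (sulfur)
  x1, x2 ≥ 0.
The minimum-cost mix takes nothing from nickel briquettes — only pig iron. Binding constraint: manganese.
That vertex is x1 = 0.8.
Total cost: 0.9·0.8 = 0.72000.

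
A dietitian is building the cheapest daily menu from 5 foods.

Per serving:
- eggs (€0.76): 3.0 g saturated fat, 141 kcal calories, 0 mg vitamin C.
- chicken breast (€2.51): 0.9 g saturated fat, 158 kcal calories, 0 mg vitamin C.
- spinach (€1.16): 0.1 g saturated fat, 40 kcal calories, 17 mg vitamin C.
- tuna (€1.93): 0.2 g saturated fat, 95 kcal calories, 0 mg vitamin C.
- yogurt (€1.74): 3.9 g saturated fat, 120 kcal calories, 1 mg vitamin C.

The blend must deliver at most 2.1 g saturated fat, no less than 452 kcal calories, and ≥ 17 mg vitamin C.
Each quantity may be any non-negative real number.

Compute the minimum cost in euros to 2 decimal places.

Let x1 = servings of eggs, x2 = servings of chicken breast, x3 = servings of spinach, x4 = servings of tuna, x5 = servings of yogurt.
Minimise 0.76x1 + 2.51x2 + 1.16x3 + 1.93x4 + 1.74x5 s.t.:
  3x1 + 0.9x2 + 0.1x3 + 0.2x4 + 3.9x5 ≤ 2.1   (saturated fat)
  141x1 + 158x2 + 40x3 + 95x4 + 120x5 ≥ 452   (calories)
  17x3 + 1x5 ≥ 17   (vitamin C)
  x1, x2, x3, x4, x5 ≥ 0.
The optimal basis is {chicken breast, spinach, tuna}; eggs, yogurt drop out. Binding constraints: saturated fat, calories, vitamin C.
Optimal quantities: chicken breast = 1.996 servings, spinach = 1 serving, tuna = 1.017 servings.
Total cost: 2.51·1.996 + 1.16·1 + 1.93·1.017 = 8.1328.

€8.13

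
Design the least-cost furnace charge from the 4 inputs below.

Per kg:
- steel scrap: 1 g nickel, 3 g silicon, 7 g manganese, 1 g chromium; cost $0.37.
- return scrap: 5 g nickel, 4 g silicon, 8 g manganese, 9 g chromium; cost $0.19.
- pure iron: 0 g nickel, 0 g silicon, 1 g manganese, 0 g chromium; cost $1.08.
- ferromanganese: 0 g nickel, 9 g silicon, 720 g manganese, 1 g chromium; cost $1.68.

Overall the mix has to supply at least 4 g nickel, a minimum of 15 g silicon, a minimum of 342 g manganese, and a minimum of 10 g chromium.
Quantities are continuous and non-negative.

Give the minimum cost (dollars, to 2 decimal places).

$1.27

This is a linear program. Let x1 = kg of steel scrap, x2 = kg of return scrap, x3 = kg of pure iron, x4 = kg of ferromanganese.
Minimise 0.37x1 + 0.19x2 + 1.08x3 + 1.68x4 s.t.:
  1x1 + 5x2 ≥ 4   (nickel)
  3x1 + 4x2 + 9x4 ≥ 15   (silicon)
  7x1 + 8x2 + 1x3 + 720x4 ≥ 342   (manganese)
  1x1 + 9x2 + 1x4 ≥ 10   (chromium)
  x1, x2, x3, x4 ≥ 0.
At the optimum only return scrap, ferromanganese are positive (steel scrap, pure iron = 0). The silicon and manganese requirements are met with equality.
So return scrap = 2.75 kg, ferromanganese = 0.4444 kg.
Hence cost = 0.19·2.75 + 1.68·0.4444 = $1.2691.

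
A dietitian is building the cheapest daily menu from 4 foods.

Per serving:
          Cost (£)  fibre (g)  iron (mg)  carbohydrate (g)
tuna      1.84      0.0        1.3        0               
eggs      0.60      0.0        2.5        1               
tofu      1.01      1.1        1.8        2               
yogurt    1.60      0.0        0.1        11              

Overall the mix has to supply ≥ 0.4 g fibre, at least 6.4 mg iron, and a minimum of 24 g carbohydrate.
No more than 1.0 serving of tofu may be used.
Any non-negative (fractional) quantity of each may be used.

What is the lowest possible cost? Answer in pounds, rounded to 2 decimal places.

£4.76

Set it up as a linear program. Let x1 = servings of tuna, x2 = servings of eggs, x3 = servings of tofu, x4 = servings of yogurt.
min 1.84x1 + 0.6x2 + 1.01x3 + 1.6x4 subject to:
  1.1x3 ≥ 0.4   (fibre)
  1.3x1 + 2.5x2 + 1.8x3 + 0.1x4 ≥ 6.4   (iron)
  1x2 + 2x3 + 11x4 ≥ 24   (carbohydrate)
  x3 ≤ 1
  x1, x2, x3, x4 ≥ 0.
The minimum-cost mix takes nothing from tuna — only eggs, tofu, yogurt. Binding constraints: fibre, iron, carbohydrate.
Solving gives x2 = 2.222, x3 = 0.3636, x4 = 1.914.
Total cost: 0.6·2.222 + 1.01·0.3636 + 1.6·1.914 = 4.7628.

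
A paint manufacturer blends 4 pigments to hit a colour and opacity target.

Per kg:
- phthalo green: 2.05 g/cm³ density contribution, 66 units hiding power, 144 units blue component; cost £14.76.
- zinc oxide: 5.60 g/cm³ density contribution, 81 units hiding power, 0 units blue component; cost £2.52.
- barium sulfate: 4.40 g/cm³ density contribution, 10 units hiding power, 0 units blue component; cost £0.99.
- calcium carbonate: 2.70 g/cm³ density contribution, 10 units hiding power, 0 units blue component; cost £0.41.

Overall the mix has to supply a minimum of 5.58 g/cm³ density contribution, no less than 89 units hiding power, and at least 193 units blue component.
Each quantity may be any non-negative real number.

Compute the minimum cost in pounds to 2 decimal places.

£20.21

Let x1 = kg of phthalo green, x2 = kg of zinc oxide, x3 = kg of barium sulfate, x4 = kg of calcium carbonate.
Minimize 14.76x1 + 2.52x2 + 0.99x3 + 0.41x4 s.t.:
  2.05x1 + 5.6x2 + 4.4x3 + 2.7x4 ≥ 5.58   (density contribution)
  66x1 + 81x2 + 10x3 + 10x4 ≥ 89   (hiding power)
  144x1 ≥ 193   (blue component)
  x1, x2, x3, x4 ≥ 0.
At the optimum only phthalo green, calcium carbonate are positive (zinc oxide, barium sulfate = 0). Binding constraints: density contribution and blue component.
So phthalo green = 1.34 kg, calcium carbonate = 1.049 kg.
Objective = 14.76·1.34 + 0.41·1.049 = 20.2085.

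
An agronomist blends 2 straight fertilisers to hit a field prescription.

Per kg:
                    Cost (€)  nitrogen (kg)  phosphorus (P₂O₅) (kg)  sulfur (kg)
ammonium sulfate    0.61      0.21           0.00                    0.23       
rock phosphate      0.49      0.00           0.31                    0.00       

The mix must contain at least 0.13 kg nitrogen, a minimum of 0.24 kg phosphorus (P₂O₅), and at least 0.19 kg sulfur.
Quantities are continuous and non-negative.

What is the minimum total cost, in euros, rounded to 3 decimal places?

€0.883

Let x1 = kg of ammonium sulfate, x2 = kg of rock phosphate.
Minimize 0.61x1 + 0.49x2 subject to:
  0.21x1 ≥ 0.13   (nitrogen)
  0.31x2 ≥ 0.24   (phosphorus (P₂O₅))
  0.23x1 ≥ 0.19   (sulfur)
  x1, x2 ≥ 0.
Both inputs are positive at the optimum. There the phosphorus (P₂O₅) and sulfur constraints are tight.
That vertex is x1 = 0.8261, x2 = 0.7742.
Total cost: 0.61·0.8261 + 0.49·0.7742 = 0.88328.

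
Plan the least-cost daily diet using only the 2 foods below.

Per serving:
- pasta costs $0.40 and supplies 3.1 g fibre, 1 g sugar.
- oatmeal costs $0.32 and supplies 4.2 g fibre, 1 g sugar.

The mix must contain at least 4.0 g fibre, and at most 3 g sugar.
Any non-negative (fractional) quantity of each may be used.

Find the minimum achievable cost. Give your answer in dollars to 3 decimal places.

$0.305

Let x1 = servings of pasta, x2 = servings of oatmeal.
min 0.4x1 + 0.32x2 subject to:
  3.1x1 + 4.2x2 ≥ 4   (fibre)
  1x1 + 1x2 ≤ 3   (sugar)
  x1, x2 ≥ 0.
The minimum-cost mix takes nothing from pasta — only oatmeal. There the fibre constraint is tight.
Solving gives x2 = 0.9524.
Cost = 0.32·0.9524 = 0.30477.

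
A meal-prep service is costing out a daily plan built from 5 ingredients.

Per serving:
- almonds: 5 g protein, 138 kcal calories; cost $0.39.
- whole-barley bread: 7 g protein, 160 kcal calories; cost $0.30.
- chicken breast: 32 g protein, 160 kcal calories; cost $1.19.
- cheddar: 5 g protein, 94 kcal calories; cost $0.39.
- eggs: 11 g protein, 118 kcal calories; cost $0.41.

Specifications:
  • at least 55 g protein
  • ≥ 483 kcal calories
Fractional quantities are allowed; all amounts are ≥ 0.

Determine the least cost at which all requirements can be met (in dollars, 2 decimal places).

Let x1 = servings of almonds, x2 = servings of whole-barley bread, x3 = servings of chicken breast, x4 = servings of cheddar, x5 = servings of eggs.
Minimise 0.39x1 + 0.3x2 + 1.19x3 + 0.39x4 + 0.41x5 s.t.:
  5x1 + 7x2 + 32x3 + 5x4 + 11x5 ≥ 55   (protein)
  138x1 + 160x2 + 160x3 + 94x4 + 118x5 ≥ 483   (calories)
  x1, x2, x3, x4, x5 ≥ 0.
The minimum-cost mix takes nothing from almonds, whole-barley bread, cheddar — only chicken breast, eggs. The protein and calories requirements are met with equality.
So chicken breast = 0.5838 servings, eggs = 3.302 servings.
Hence cost = 1.19·0.5838 + 0.41·3.302 = $2.0485.

$2.05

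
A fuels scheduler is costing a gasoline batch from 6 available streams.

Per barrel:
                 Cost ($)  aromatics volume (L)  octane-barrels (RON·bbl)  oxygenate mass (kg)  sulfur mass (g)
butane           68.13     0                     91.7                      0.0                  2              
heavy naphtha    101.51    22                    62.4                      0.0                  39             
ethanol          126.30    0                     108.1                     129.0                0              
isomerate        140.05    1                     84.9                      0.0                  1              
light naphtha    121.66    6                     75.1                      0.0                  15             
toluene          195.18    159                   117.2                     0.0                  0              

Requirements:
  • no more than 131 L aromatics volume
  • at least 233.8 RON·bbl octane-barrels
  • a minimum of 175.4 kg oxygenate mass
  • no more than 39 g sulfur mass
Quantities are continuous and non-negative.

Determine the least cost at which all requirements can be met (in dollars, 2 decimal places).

$236.23

Treat it as an LP. Let x1 = barrels of butane, x2 = barrels of heavy naphtha, x3 = barrels of ethanol, x4 = barrels of isomerate, x5 = barrels of light naphtha, x6 = barrels of toluene.
min 68.13x1 + 101.51x2 + 126.3x3 + 140.05x4 + 121.66x5 + 195.18x6 subject to:
  22x2 + 1x4 + 6x5 + 159x6 ≤ 131   (aromatics volume)
  91.7x1 + 62.4x2 + 108.1x3 + 84.9x4 + 75.1x5 + 117.2x6 ≥ 233.8   (octane-barrels)
  129x3 ≥ 175.4   (oxygenate mass)
  2x1 + 39x2 + 1x4 + 15x5 ≤ 39   (sulfur mass)
  x1, x2, x3, x4, x5, x6 ≥ 0.
The minimum-cost mix takes nothing from heavy naphtha, isomerate, light naphtha, toluene — only butane, ethanol. The octane-barrels and oxygenate mass requirements are met with equality.
Optimal quantities: butane = 0.94676 barrels, ethanol = 1.3597 barrels.
Objective = 68.13·0.94676 + 126.3·1.3597 = 236.2329.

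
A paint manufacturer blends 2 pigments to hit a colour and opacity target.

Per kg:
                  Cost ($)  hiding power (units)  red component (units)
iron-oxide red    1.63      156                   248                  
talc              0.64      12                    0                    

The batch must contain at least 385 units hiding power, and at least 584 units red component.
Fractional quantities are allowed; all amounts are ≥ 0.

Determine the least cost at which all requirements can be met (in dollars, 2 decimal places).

Set it up as a linear program. Let x1 = kg of iron-oxide red, x2 = kg of talc.
Minimize 1.63x1 + 0.64x2 s.t.:
  156x1 + 12x2 ≥ 385   (hiding power)
  248x1 ≥ 584   (red component)
  x1, x2 ≥ 0.
The cheapest feasible vertex uses only iron-oxide red; talc is not used. The hiding power requirement is met with equality.
That vertex is x1 = 2.468.
Hence cost = 1.63·2.468 = $4.0228.

$4.02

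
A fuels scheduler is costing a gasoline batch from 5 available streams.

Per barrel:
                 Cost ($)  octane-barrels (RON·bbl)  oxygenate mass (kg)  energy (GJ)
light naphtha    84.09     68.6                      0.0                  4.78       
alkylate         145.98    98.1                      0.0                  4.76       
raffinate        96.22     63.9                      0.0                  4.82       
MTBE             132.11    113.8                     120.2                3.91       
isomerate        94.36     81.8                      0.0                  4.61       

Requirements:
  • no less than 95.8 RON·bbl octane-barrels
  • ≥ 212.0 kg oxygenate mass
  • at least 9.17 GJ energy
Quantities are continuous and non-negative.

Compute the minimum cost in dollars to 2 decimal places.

Treat it as an LP. Let x1 = barrels of light naphtha, x2 = barrels of alkylate, x3 = barrels of raffinate, x4 = barrels of MTBE, x5 = barrels of isomerate.
Minimize 84.09x1 + 145.98x2 + 96.22x3 + 132.11x4 + 94.36x5 subject to:
  68.6x1 + 98.1x2 + 63.9x3 + 113.8x4 + 81.8x5 ≥ 95.8   (octane-barrels)
  120.2x4 ≥ 212   (oxygenate mass)
  4.78x1 + 4.76x2 + 4.82x3 + 3.91x4 + 4.61x5 ≥ 9.17   (energy)
  x1, x2, x3, x4, x5 ≥ 0.
The optimal basis is {light naphtha, MTBE}; alkylate, raffinate, isomerate drop out. The oxygenate mass and energy requirements are met with equality.
Optimal quantities: light naphtha = 0.475696 barrels, MTBE = 1.76373 barrels.
Cost = 84.09·0.475696 + 132.11·1.76373 = 273.0076.

$273.01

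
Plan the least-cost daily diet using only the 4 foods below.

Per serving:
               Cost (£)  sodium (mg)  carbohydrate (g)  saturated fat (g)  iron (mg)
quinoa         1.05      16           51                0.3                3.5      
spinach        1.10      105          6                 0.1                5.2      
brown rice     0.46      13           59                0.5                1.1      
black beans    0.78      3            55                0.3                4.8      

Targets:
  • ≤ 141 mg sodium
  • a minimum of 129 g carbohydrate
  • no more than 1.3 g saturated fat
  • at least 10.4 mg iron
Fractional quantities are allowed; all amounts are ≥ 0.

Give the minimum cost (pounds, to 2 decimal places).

£1.75

Set it up as a linear program. Let x1 = servings of quinoa, x2 = servings of spinach, x3 = servings of brown rice, x4 = servings of black beans.
Minimize 1.05x1 + 1.1x2 + 0.46x3 + 0.78x4 subject to:
  16x1 + 105x2 + 13x3 + 3x4 ≤ 141   (sodium)
  51x1 + 6x2 + 59x3 + 55x4 ≥ 129   (carbohydrate)
  0.3x1 + 0.1x2 + 0.5x3 + 0.3x4 ≤ 1.3   (saturated fat)
  3.5x1 + 5.2x2 + 1.1x3 + 4.8x4 ≥ 10.4   (iron)
  x1, x2, x3, x4 ≥ 0.
The cheapest feasible vertex uses only brown rice, black beans; quinoa, spinach are not used. The carbohydrate and iron requirements are met with equality.
That vertex is x3 = 0.2119, x4 = 2.118.
Total cost: 0.46·0.2119 + 0.78·2.118 = 1.7495.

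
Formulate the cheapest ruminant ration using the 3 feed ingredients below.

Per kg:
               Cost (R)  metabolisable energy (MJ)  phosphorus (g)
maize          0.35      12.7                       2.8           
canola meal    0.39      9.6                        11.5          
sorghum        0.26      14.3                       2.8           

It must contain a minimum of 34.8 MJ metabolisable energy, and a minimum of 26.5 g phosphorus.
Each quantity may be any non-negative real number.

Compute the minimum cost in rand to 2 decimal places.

R1.07

Treat it as an LP. Let x1 = kg of maize, x2 = kg of canola meal, x3 = kg of sorghum.
Minimise 0.35x1 + 0.39x2 + 0.26x3 with:
  12.7x1 + 9.6x2 + 14.3x3 ≥ 34.8   (metabolisable energy)
  2.8x1 + 11.5x2 + 2.8x3 ≥ 26.5   (phosphorus)
  x1, x2, x3 ≥ 0.
The cheapest feasible vertex uses only canola meal, sorghum; maize is not used. The metabolisable energy and phosphorus requirements are met with equality.
Optimal quantities: canola meal = 2.046 kg, sorghum = 1.06 kg.
Hence cost = 0.39·2.046 + 0.26·1.06 = R1.0735.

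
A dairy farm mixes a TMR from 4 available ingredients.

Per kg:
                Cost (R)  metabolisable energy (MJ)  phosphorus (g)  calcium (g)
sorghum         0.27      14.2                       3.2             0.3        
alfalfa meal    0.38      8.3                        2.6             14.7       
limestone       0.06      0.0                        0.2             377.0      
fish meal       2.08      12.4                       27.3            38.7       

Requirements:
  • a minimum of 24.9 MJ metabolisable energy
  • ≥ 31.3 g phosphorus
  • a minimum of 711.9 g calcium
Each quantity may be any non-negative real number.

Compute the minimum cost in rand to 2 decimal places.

R2.49

Let x1 = kg of sorghum, x2 = kg of alfalfa meal, x3 = kg of limestone, x4 = kg of fish meal.
min 0.27x1 + 0.38x2 + 0.06x3 + 2.08x4 s.t.:
  14.2x1 + 8.3x2 + 12.4x4 ≥ 24.9   (metabolisable energy)
  3.2x1 + 2.6x2 + 0.2x3 + 27.3x4 ≥ 31.3   (phosphorus)
  0.3x1 + 14.7x2 + 377x3 + 38.7x4 ≥ 711.9   (calcium)
  x1, x2, x3, x4 ≥ 0.
The minimum-cost mix takes nothing from alfalfa meal — only sorghum, limestone, fish meal. Binding constraints: metabolisable energy, phosphorus, calcium.
Optimal quantities: sorghum = 0.8508 kg, limestone = 1.782 kg, fish meal = 1.034 kg.
Cost = 0.27·0.8508 + 0.06·1.782 + 2.08·1.034 = 2.4874.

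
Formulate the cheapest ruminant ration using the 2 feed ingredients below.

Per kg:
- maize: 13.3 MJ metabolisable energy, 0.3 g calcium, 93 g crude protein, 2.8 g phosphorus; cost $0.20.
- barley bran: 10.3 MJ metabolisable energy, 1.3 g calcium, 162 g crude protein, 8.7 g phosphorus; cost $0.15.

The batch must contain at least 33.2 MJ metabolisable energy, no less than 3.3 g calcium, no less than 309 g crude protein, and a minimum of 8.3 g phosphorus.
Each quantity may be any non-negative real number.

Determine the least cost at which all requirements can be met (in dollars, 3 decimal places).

$0.483

Set it up as a linear program. Let x1 = kg of maize, x2 = kg of barley bran.
Minimise 0.2x1 + 0.15x2 with:
  13.3x1 + 10.3x2 ≥ 33.2   (metabolisable energy)
  0.3x1 + 1.3x2 ≥ 3.3   (calcium)
  93x1 + 162x2 ≥ 309   (crude protein)
  2.8x1 + 8.7x2 ≥ 8.3   (phosphorus)
  x1, x2 ≥ 0.
The optimal basis is {barley bran}; maize drops out. There the metabolisable energy constraint is tight.
So barley bran = 3.223 kg.
Total cost: 0.15·3.223 = 0.48345.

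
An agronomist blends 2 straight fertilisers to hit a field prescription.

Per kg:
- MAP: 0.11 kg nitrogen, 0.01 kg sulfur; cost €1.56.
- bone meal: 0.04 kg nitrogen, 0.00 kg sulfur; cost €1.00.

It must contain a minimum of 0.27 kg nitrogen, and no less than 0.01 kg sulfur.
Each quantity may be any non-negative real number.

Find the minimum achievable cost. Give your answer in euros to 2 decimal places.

€3.83

Let x1 = kg of MAP, x2 = kg of bone meal.
Minimise 1.56x1 + 1x2 s.t.:
  0.11x1 + 0.04x2 ≥ 0.27   (nitrogen)
  0.01x1 ≥ 0.01   (sulfur)
  x1, x2 ≥ 0.
The optimal basis is {MAP}; bone meal drops out. Binding constraint: nitrogen.
Solving gives x1 = 2.455.
Total cost: 1.56·2.455 = 3.8298.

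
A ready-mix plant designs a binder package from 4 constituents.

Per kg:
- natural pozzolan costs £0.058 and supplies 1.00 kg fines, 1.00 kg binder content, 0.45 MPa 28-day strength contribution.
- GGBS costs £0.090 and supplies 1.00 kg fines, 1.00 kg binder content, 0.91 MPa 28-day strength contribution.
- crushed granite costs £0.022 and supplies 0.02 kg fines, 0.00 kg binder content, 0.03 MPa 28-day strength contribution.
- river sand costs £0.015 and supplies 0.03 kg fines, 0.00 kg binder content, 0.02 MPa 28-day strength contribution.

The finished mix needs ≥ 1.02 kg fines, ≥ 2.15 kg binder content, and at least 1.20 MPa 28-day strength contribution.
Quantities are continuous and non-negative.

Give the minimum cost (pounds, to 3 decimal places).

£0.141

Let x1 = kg of natural pozzolan, x2 = kg of GGBS, x3 = kg of crushed granite, x4 = kg of river sand.
Minimize 0.058x1 + 0.09x2 + 0.022x3 + 0.015x4 with:
  1x1 + 1x2 + 0.02x3 + 0.03x4 ≥ 1.02   (fines)
  1x1 + 1x2 ≥ 2.15   (binder content)
  0.45x1 + 0.91x2 + 0.03x3 + 0.02x4 ≥ 1.2   (28-day strength contribution)
  x1, x2, x3, x4 ≥ 0.
The cheapest feasible vertex uses only natural pozzolan, GGBS; crushed granite, river sand are not used. The binder content and 28-day strength contribution requirements are met with equality.
Optimal quantities: natural pozzolan = 1.645 kg, GGBS = 0.5054 kg.
Objective = 0.058·1.645 + 0.09·0.5054 = 0.14090.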